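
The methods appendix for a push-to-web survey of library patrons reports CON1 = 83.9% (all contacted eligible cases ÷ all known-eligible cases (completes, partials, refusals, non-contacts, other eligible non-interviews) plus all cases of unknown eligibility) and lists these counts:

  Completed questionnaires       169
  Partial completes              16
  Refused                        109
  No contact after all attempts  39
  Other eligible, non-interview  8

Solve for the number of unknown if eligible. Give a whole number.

19

Num → 169 + 16 + 109 + 8 = 302
CON1 = 302 / D = 0.839
D = 302 / 0.839 = 360.0
Other denominator terms total 341
unknown if eligible = 360.0 − 341 ≈ 19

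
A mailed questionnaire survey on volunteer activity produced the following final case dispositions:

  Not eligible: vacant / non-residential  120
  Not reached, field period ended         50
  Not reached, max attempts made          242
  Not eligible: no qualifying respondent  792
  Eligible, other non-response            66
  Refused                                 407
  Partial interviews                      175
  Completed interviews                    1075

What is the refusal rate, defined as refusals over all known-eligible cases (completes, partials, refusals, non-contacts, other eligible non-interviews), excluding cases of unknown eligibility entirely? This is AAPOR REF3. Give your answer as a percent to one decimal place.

20.2%

Non-contacts = 50 + 242 = 292
Not eligible = 792 + 120 = 912
Top = 407
Base = 1075 + 175 + 407 + 292 + 66 = 2015
REF3 = 407 / 2015 = 0.2020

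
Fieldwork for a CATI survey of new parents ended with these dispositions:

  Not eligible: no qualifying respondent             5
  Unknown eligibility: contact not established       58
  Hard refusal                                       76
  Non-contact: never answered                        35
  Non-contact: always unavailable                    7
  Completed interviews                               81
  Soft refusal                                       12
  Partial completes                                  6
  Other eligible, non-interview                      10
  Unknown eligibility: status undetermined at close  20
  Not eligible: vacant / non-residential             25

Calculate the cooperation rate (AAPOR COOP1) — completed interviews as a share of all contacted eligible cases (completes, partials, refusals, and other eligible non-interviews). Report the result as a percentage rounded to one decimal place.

Declined to participate = 76 + 12 = 88
Non-contacts = 35 + 7 = 42
Unknown if eligible = 58 + 20 = 78
Not eligible = 5 + 25 = 30
Top: 81
Base: 81 + 6 + 88 + 10 = 185
COOP1 = 81 / 185 = 0.4378

43.8%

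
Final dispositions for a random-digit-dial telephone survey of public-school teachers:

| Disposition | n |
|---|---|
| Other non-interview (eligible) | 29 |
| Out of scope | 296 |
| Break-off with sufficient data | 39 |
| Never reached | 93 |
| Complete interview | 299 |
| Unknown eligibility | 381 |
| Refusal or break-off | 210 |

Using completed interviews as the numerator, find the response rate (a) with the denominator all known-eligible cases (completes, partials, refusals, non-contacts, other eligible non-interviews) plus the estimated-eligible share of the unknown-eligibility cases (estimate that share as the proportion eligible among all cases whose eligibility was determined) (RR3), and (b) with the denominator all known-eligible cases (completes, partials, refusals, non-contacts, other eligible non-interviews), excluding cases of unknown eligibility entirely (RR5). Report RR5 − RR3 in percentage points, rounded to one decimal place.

12.6

Numerator: 299
Determined eligible: 299 + 39 + 210 + 93 + 29 = 670
e = 670 / (670 + 296) = 670 / 966 = 0.6936
e × U: 0.6936 × 381 = 264.26
Denominator: 670 + 264.26 = 934.26
RR3 = 299 / 934.26 = 0.3200
Denominator: 299 + 39 + 210 + 93 + 29 = 670
RR5 = 299 / 670 = 0.4463
Difference = 44.63 − 32.00 = 12.63 percentage points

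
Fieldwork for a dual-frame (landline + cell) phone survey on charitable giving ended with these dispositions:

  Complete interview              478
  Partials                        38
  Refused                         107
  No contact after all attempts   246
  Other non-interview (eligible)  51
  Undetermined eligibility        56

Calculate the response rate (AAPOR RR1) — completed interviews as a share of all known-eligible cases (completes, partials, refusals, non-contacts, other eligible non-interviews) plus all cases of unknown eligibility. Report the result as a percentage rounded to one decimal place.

Numerator = 478
Denominator = 478 + 38 + 107 + 246 + 51 + 56 = 976
RR1 = 478 / 976 = 0.4898

49.0%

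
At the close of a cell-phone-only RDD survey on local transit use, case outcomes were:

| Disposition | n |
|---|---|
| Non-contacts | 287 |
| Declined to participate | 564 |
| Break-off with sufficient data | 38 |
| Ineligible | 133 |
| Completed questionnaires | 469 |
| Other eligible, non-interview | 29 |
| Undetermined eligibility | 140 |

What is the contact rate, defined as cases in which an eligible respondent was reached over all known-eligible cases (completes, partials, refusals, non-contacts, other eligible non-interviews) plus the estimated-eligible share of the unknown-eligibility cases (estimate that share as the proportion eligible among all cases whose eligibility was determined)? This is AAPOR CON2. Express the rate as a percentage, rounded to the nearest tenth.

Numerator: 469 + 38 + 564 + 29 = 1100
Determined eligible: 469 + 38 + 564 + 287 + 29 = 1387
e = 1387 / (1387 + 133) = 1387 / 1520 = 0.9125
e × U: 0.9125 × 140 = 127.75
Denom: 1387 + 127.75 = 1514.75
CON2 = 1100 / 1514.75 = 0.7262

72.6%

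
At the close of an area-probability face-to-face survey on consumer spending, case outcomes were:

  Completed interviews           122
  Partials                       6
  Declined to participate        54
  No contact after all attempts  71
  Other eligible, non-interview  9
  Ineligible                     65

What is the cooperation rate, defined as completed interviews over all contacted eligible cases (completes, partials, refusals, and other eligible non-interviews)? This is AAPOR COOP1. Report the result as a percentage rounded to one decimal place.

Numerator: 122
Base: 122 + 6 + 54 + 9 = 191
COOP1 = 122 / 191 = 0.6387

63.9%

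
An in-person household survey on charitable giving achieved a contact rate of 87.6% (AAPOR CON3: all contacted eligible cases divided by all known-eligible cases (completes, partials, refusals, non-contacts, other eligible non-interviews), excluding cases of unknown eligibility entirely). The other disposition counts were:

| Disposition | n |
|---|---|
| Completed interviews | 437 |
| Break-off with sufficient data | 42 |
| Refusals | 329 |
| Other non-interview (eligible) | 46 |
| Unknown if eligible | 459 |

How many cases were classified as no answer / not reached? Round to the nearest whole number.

Numerator → 437 + 42 + 329 + 46 = 854
CON3 = 854 / D = 0.876
D = 854 / 0.876 = 974.9
Rest of base = 854
no answer / not reached = 974.9 − 854 ≈ 121

121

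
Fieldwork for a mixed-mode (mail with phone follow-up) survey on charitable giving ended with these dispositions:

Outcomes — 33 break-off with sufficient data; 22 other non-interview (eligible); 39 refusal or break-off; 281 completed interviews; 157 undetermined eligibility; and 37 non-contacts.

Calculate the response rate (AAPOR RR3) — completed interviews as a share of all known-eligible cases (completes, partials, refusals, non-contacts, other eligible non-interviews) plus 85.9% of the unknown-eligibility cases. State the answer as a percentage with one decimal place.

Top = 281
Eligible (known) = 281 + 33 + 39 + 37 + 22 = 412
Eligible share of unknowns = 0.8590 × 157 = 134.86
Denom = 412 + 134.86 = 546.86
RR3 = 281 / 546.86 = 0.5138

51.4%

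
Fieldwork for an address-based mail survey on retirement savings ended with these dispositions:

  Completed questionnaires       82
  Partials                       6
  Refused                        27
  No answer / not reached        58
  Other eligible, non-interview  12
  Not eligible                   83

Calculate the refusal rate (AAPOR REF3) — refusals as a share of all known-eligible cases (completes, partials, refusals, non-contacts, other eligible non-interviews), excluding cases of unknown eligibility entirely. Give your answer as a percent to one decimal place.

Num → 27
Base → 82 + 6 + 27 + 58 + 12 = 185
REF3 = 27 / 185 = 0.1459

14.6%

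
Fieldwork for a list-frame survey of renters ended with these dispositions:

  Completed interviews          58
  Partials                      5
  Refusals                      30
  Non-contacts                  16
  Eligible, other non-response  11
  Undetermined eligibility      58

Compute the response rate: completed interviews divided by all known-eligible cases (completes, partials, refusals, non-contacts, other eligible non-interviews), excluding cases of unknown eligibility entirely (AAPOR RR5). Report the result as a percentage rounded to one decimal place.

48.3%

Numerator: 58
Base: 58 + 5 + 30 + 16 + 11 = 120
RR5 = 58 / 120 = 0.4833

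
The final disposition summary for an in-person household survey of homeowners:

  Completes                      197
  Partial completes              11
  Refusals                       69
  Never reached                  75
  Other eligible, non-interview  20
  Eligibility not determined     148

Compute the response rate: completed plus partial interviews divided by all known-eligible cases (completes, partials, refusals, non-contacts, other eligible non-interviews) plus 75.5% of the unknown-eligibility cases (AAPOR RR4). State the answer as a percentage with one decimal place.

43.0%

Top → 197 + 11 = 208
Determined eligible → 197 + 11 + 69 + 75 + 20 = 372
Estimated eligible among unknowns → 0.7550 × 148 = 111.74
Denom → 372 + 111.74 = 483.74
RR4 = 208 / 483.74 = 0.4300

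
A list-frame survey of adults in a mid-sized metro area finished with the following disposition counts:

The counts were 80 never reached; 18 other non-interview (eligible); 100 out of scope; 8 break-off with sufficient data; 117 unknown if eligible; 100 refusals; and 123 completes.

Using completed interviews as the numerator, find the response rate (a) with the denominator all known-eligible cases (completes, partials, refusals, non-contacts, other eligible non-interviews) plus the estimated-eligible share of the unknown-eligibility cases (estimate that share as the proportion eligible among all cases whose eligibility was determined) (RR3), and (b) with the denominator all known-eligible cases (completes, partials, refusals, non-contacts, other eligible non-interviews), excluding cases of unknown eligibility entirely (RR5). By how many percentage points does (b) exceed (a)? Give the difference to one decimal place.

Top = 123
Determined eligible = 123 + 8 + 100 + 80 + 18 = 329
e = 329 / (329 + 100) = 329 / 429 = 0.7669
e × U = 0.7669 × 117 = 89.73
Denom = 329 + 89.73 = 418.73
RR3 = 123 / 418.73 = 0.2937
Denom = 123 + 8 + 100 + 80 + 18 = 329
RR5 = 123 / 329 = 0.3739
Difference = 37.39 − 29.37 = 8.02 percentage points

8.0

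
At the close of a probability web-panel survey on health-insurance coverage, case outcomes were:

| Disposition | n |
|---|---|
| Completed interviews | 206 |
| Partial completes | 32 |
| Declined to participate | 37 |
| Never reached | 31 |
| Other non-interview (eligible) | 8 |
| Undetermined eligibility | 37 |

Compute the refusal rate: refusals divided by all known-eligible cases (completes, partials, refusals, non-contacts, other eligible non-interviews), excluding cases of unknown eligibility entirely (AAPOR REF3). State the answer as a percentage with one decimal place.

11.8%

Num = 37
Denom = 206 + 32 + 37 + 31 + 8 = 314
REF3 = 37 / 314 = 0.1178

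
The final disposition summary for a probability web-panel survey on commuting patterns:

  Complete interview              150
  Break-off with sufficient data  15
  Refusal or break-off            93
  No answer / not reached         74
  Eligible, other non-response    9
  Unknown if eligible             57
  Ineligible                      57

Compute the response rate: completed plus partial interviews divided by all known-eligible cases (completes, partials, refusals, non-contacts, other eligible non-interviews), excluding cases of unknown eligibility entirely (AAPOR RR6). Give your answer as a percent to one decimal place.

Num: 150 + 15 = 165
Denom: 150 + 15 + 93 + 74 + 9 = 341
RR6 = 165 / 341 = 0.4839

48.4%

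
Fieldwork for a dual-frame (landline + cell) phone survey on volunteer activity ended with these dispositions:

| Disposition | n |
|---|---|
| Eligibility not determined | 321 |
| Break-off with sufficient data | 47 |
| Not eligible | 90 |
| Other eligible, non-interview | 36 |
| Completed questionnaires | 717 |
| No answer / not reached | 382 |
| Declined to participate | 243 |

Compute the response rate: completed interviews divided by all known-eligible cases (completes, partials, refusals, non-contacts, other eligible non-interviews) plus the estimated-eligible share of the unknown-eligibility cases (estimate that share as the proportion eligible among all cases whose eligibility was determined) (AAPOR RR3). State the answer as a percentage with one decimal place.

Top → 717
Eligible (known) → 717 + 47 + 243 + 382 + 36 = 1425
e = 1425 / (1425 + 90) = 1425 / 1515 = 0.9406
e × U → 0.9406 × 321 = 301.93
Denominator → 1425 + 301.93 = 1726.93
RR3 = 717 / 1726.93 = 0.4152

41.5%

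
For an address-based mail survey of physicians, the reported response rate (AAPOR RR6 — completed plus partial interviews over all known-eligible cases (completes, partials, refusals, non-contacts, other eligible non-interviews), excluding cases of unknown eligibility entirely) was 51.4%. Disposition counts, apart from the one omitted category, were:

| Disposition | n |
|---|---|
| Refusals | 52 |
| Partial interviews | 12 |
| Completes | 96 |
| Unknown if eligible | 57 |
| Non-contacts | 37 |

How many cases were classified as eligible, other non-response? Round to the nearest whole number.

Top: 96 + 12 = 108
RR6 = 108 / D = 0.514
D = 108 / 0.514 = 210.1
Remaining denominator categories sum to 197
eligible, other non-response = 210.1 − 197 ≈ 13

13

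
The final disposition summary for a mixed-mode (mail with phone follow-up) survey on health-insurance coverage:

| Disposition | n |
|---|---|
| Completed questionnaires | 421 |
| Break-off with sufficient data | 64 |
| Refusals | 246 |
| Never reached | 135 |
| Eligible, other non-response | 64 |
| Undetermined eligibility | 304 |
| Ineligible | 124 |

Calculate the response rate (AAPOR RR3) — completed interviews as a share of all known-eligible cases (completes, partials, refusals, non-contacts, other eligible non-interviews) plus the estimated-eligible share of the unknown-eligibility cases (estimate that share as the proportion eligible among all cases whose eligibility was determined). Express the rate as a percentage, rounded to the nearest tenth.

35.1%

Numerator = 421
Known eligible = 421 + 64 + 246 + 135 + 64 = 930
e = 930 / (930 + 124) = 930 / 1054 = 0.8824
Estimated eligible among unknowns = 0.8824 × 304 = 268.25
Denom = 930 + 268.25 = 1198.25
RR3 = 421 / 1198.25 = 0.3513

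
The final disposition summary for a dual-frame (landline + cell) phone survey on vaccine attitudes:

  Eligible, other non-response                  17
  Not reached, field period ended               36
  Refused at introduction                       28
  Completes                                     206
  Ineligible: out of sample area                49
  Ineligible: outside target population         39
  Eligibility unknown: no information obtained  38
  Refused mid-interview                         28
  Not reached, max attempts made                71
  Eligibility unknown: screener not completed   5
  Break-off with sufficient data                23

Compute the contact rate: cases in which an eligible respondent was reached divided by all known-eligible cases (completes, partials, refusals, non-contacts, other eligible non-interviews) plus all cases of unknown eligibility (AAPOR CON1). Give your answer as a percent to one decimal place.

Refused = 28 + 28 = 56
No answer / not reached = 36 + 71 = 107
Eligibility not determined = 5 + 38 = 43
Screened out, ineligible = 39 + 49 = 88
Numerator → 206 + 23 + 56 + 17 = 302
Base → 206 + 23 + 56 + 107 + 17 + 43 = 452
CON1 = 302 / 452 = 0.6681

66.8%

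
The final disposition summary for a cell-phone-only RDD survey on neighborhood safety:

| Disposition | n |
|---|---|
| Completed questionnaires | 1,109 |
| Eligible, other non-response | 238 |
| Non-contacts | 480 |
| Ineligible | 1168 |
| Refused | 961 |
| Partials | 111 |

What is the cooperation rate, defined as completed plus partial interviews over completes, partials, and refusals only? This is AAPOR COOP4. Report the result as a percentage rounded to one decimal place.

55.9%

Num: 1109 + 111 = 1220
Base: 1109 + 111 + 961 = 2181
COOP4 = 1220 / 2181 = 0.5594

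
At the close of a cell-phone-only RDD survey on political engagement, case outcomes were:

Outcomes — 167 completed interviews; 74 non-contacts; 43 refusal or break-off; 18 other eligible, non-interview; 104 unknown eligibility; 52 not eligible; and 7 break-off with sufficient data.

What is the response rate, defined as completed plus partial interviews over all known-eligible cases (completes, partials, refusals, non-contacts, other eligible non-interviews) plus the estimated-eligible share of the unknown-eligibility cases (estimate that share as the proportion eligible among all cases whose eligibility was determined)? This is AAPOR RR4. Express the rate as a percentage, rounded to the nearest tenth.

Numerator: 167 + 7 = 174
Determined eligible: 167 + 7 + 43 + 74 + 18 = 309
e = 309 / (309 + 52) = 309 / 361 = 0.8560
Estimated eligible among unknowns: 0.8560 × 104 = 89.02
Denom: 309 + 89.02 = 398.02
RR4 = 174 / 398.02 = 0.4372

43.7%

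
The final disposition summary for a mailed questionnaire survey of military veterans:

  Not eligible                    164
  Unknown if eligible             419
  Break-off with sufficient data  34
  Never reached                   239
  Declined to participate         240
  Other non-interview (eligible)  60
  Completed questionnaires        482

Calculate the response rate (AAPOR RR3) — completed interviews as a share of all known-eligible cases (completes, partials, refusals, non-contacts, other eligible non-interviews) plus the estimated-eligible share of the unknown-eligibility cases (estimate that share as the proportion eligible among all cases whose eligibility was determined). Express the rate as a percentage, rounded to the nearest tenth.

34.0%

Top → 482
Determined eligible → 482 + 34 + 240 + 239 + 60 = 1055
e = 1055 / (1055 + 164) = 1055 / 1219 = 0.8655
e × U → 0.8655 × 419 = 362.64
Denominator → 1055 + 362.64 = 1417.64
RR3 = 482 / 1417.64 = 0.3400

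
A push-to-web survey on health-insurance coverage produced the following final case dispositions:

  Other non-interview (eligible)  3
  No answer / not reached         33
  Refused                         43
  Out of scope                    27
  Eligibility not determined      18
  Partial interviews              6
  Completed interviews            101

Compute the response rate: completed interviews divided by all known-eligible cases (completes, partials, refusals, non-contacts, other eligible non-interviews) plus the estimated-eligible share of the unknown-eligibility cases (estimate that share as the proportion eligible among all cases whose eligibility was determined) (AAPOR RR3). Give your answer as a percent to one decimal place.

50.1%

Num → 101
Eligible (known) → 101 + 6 + 43 + 33 + 3 = 186
e = 186 / (186 + 27) = 186 / 213 = 0.8732
e × U → 0.8732 × 18 = 15.72
Denom → 186 + 15.72 = 201.72
RR3 = 101 / 201.72 = 0.5007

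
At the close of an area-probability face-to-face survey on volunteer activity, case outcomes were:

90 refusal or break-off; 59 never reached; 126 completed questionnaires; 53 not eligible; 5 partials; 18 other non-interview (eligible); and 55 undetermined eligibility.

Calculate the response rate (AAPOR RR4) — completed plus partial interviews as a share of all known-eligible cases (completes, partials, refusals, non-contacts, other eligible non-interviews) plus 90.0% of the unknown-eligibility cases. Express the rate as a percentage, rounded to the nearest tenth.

37.7%

Top = 126 + 5 = 131
Eligible (known) = 126 + 5 + 90 + 59 + 18 = 298
Eligible share of unknowns = 0.9000 × 55 = 49.50
Denom = 298 + 49.50 = 347.50
RR4 = 131 / 347.50 = 0.3770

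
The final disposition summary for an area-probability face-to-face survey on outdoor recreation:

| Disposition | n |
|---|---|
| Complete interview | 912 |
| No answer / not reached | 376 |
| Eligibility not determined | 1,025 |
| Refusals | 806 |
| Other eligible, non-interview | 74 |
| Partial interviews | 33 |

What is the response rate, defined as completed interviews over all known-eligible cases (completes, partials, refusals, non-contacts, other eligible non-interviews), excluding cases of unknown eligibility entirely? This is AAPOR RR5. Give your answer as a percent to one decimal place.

Top → 912
Denominator → 912 + 33 + 806 + 376 + 74 = 2201
RR5 = 912 / 2201 = 0.4144

41.4%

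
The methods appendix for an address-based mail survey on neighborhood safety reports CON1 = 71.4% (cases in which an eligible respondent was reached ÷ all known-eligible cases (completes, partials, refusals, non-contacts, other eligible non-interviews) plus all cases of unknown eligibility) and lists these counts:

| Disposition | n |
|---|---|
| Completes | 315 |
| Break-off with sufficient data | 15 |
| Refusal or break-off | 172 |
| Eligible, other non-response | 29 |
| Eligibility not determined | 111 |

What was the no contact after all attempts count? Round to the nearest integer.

102

Numerator → 315 + 15 + 172 + 29 = 531
CON1 = 531 / D = 0.714
D = 531 / 0.714 = 743.7
Remaining denominator categories sum to 642
no contact after all attempts = 743.7 − 642 ≈ 102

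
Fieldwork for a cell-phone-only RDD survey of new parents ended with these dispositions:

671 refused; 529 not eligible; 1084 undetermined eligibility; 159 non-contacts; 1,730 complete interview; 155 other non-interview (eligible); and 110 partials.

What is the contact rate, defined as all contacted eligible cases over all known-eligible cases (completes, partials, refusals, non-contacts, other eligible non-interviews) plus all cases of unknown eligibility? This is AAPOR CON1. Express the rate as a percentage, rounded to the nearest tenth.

68.2%

Numerator → 1730 + 110 + 671 + 155 = 2666
Denom → 1730 + 110 + 671 + 159 + 155 + 1084 = 3909
CON1 = 2666 / 3909 = 0.6820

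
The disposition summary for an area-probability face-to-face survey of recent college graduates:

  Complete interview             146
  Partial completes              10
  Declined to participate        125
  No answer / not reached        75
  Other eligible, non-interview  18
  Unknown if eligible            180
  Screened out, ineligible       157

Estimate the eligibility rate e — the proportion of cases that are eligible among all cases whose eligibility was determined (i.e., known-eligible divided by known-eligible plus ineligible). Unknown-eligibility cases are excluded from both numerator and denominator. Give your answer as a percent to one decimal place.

70.4%

Eligible (known) → 146 + 10 + 125 + 75 + 18 = 374
e = 374 / (374 + 157) = 374 / 531 = 0.7043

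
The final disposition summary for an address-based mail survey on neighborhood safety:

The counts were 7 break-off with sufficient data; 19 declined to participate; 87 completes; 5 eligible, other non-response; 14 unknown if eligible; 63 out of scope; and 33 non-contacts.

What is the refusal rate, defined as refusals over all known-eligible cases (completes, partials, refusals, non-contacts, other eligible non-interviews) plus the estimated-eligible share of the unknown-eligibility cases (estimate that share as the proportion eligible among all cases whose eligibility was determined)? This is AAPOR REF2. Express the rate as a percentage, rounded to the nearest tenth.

11.8%

Num: 19
Determined eligible: 87 + 7 + 19 + 33 + 5 = 151
e = 151 / (151 + 63) = 151 / 214 = 0.7056
e × U: 0.7056 × 14 = 9.88
Denom: 151 + 9.88 = 160.88
REF2 = 19 / 160.88 = 0.1181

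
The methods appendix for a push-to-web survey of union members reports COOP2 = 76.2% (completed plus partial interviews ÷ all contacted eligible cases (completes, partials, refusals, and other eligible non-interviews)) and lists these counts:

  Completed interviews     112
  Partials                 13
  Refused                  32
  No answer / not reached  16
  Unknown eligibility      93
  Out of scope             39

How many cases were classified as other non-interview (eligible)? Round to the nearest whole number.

7

Top: 112 + 13 = 125
COOP2 = 125 / D = 0.762
D = 125 / 0.762 = 164.0
Rest of base = 157
other non-interview (eligible) = 164.0 − 157 ≈ 7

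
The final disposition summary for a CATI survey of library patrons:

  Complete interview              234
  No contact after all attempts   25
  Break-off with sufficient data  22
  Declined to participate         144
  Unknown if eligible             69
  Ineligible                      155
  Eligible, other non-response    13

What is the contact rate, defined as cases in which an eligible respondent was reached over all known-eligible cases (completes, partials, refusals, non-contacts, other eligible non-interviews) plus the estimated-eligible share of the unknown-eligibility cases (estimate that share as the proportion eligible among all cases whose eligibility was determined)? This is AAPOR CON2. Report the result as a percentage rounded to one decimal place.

84.5%

Top: 234 + 22 + 144 + 13 = 413
Eligible (known): 234 + 22 + 144 + 25 + 13 = 438
e = 438 / (438 + 155) = 438 / 593 = 0.7386
Eligible share of unknowns: 0.7386 × 69 = 50.96
Base: 438 + 50.96 = 488.96
CON2 = 413 / 488.96 = 0.8446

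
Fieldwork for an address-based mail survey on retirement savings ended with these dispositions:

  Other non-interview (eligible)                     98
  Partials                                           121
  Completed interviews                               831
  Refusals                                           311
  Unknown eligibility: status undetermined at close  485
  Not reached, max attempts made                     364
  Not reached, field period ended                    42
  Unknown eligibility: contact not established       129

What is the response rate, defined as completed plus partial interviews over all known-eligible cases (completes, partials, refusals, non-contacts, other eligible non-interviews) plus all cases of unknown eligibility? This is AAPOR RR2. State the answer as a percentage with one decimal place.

40.0%

Non-contacts = 42 + 364 = 406
Unknown eligibility = 129 + 485 = 614
Numerator: 831 + 121 = 952
Denom: 831 + 121 + 311 + 406 + 98 + 614 = 2381
RR2 = 952 / 2381 = 0.3998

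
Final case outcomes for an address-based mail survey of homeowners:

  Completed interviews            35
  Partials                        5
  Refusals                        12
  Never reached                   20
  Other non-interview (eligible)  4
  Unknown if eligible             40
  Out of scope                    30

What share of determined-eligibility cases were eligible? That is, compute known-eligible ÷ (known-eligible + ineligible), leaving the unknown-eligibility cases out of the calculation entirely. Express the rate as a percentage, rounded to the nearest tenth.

71.7%

Determined eligible = 35 + 5 + 12 + 20 + 4 = 76
e = 76 / (76 + 30) = 76 / 106 = 0.7170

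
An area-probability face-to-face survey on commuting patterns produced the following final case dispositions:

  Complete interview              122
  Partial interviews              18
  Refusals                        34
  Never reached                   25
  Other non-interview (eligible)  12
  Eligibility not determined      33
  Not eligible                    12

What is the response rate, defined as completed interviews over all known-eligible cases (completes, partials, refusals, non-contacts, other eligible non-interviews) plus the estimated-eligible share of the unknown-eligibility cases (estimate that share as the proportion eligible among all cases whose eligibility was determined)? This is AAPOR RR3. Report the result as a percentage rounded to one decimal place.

Num: 122
Eligible (known): 122 + 18 + 34 + 25 + 12 = 211
e = 211 / (211 + 12) = 211 / 223 = 0.9462
Estimated eligible among unknowns: 0.9462 × 33 = 31.22
Denominator: 211 + 31.22 = 242.22
RR3 = 122 / 242.22 = 0.5037

50.4%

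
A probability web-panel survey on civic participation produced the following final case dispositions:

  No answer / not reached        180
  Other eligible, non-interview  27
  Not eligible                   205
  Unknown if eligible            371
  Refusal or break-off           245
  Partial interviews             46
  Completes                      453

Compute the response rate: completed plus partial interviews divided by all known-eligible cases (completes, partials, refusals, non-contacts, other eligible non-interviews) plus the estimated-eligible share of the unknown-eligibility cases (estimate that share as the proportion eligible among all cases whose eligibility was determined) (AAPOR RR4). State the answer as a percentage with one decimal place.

39.7%

Top = 453 + 46 = 499
Eligible (known) = 453 + 46 + 245 + 180 + 27 = 951
e = 951 / (951 + 205) = 951 / 1156 = 0.8227
e × U = 0.8227 × 371 = 305.22
Base = 951 + 305.22 = 1256.22
RR4 = 499 / 1256.22 = 0.3972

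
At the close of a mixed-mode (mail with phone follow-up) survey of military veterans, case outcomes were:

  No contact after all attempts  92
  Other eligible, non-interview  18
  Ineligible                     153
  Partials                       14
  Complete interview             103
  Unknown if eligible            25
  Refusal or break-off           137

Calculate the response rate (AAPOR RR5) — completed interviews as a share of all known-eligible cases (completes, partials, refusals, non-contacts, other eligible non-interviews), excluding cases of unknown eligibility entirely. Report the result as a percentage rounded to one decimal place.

28.3%

Num = 103
Base = 103 + 14 + 137 + 92 + 18 = 364
RR5 = 103 / 364 = 0.2830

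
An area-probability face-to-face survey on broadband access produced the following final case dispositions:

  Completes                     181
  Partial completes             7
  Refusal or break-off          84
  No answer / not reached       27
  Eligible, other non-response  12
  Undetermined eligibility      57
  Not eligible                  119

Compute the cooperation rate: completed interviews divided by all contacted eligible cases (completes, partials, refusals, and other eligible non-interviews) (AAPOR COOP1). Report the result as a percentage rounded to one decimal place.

Num → 181
Denominator → 181 + 7 + 84 + 12 = 284
COOP1 = 181 / 284 = 0.6373

63.7%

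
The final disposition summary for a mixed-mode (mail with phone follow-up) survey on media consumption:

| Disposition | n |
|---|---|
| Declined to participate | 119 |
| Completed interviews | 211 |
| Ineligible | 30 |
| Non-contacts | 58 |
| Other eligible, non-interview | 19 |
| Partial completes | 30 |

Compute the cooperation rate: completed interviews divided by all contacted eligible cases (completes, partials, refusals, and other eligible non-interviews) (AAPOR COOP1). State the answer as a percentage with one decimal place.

Numerator: 211
Denom: 211 + 30 + 119 + 19 = 379
COOP1 = 211 / 379 = 0.5567

55.7%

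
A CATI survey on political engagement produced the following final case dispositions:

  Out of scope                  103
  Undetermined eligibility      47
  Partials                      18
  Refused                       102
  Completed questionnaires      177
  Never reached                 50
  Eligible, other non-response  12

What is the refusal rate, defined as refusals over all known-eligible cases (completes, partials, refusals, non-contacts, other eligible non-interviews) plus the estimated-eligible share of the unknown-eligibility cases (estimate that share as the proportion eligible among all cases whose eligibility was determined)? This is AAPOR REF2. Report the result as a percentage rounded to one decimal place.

25.8%

Top = 102
Known eligible = 177 + 18 + 102 + 50 + 12 = 359
e = 359 / (359 + 103) = 359 / 462 = 0.7771
e × U = 0.7771 × 47 = 36.52
Base = 359 + 36.52 = 395.52
REF2 = 102 / 395.52 = 0.2579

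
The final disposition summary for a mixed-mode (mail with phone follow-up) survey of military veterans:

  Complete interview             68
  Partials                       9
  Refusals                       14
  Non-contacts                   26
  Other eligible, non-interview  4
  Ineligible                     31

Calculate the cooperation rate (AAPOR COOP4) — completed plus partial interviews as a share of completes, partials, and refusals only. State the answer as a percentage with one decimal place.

84.6%

Numerator: 68 + 9 = 77
Denom: 68 + 9 + 14 = 91
COOP4 = 77 / 91 = 0.8462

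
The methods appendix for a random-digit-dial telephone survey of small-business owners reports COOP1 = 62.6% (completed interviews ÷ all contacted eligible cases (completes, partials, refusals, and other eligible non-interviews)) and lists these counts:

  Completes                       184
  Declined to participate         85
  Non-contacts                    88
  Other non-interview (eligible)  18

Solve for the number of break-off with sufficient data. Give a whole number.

7

COOP1 = 184 / D = 0.626
D = 184 / 0.626 = 293.9
Other denominator terms total 287
break-off with sufficient data = 293.9 − 287 ≈ 7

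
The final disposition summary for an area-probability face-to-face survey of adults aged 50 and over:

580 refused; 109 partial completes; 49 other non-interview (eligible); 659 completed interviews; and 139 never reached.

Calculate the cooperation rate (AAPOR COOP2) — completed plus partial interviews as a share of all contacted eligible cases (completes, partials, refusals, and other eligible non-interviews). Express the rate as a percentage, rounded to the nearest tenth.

Numerator → 659 + 109 = 768
Base → 659 + 109 + 580 + 49 = 1397
COOP2 = 768 / 1397 = 0.5497

55.0%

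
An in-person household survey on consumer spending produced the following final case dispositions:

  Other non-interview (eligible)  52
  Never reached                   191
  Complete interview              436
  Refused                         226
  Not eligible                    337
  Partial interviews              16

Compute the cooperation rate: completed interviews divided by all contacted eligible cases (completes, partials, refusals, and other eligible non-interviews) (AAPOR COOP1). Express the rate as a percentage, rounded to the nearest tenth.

Top = 436
Denom = 436 + 16 + 226 + 52 = 730
COOP1 = 436 / 730 = 0.5973

59.7%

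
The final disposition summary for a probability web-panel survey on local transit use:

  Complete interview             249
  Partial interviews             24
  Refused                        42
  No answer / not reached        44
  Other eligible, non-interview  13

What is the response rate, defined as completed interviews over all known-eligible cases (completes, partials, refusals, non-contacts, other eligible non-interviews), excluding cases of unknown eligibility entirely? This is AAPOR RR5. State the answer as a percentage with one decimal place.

Num: 249
Base: 249 + 24 + 42 + 44 + 13 = 372
RR5 = 249 / 372 = 0.6694

66.9%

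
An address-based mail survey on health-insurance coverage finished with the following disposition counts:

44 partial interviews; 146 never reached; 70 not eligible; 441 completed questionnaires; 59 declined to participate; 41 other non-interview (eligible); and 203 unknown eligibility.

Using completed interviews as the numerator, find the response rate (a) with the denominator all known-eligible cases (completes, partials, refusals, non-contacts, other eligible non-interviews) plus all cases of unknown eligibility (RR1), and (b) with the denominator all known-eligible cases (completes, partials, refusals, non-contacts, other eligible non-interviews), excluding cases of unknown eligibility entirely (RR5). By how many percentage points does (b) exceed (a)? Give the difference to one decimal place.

Top → 441
Denominator → 441 + 44 + 59 + 146 + 41 + 203 = 934
RR1 = 441 / 934 = 0.4722
Denominator → 441 + 44 + 59 + 146 + 41 = 731
RR5 = 441 / 731 = 0.6033
Difference = 60.33 − 47.22 = 13.11 percentage points

13.1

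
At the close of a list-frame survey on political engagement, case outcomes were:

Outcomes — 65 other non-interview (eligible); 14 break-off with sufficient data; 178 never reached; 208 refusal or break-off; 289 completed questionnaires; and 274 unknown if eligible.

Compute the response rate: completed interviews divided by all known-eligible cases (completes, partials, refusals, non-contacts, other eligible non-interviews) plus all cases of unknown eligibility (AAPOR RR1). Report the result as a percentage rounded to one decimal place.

28.1%

Top: 289
Denominator: 289 + 14 + 208 + 178 + 65 + 274 = 1028
RR1 = 289 / 1028 = 0.2811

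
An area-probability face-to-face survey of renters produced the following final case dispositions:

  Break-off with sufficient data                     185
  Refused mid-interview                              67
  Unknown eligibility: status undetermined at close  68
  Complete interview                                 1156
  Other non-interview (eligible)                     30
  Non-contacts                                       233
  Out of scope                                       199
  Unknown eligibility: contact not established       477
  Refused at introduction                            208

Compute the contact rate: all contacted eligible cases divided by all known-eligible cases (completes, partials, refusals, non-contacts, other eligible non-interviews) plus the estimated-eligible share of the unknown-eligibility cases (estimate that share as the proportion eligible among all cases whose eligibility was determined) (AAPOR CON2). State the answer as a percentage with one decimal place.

Refusal or break-off = 208 + 67 = 275
Unknown if eligible = 477 + 68 = 545
Top = 1156 + 185 + 275 + 30 = 1646
Known eligible = 1156 + 185 + 275 + 233 + 30 = 1879
e = 1879 / (1879 + 199) = 1879 / 2078 = 0.9042
e × U = 0.9042 × 545 = 492.79
Base = 1879 + 492.79 = 2371.79
CON2 = 1646 / 2371.79 = 0.6940

69.4%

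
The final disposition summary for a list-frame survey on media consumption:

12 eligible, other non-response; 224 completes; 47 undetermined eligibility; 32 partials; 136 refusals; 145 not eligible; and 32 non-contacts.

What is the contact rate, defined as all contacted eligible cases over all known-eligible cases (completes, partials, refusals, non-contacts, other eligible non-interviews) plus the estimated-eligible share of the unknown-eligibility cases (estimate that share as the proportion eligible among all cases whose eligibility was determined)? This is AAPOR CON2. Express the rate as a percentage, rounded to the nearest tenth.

85.7%

Numerator = 224 + 32 + 136 + 12 = 404
Known eligible = 224 + 32 + 136 + 32 + 12 = 436
e = 436 / (436 + 145) = 436 / 581 = 0.7504
e × U = 0.7504 × 47 = 35.27
Base = 436 + 35.27 = 471.27
CON2 = 404 / 471.27 = 0.8573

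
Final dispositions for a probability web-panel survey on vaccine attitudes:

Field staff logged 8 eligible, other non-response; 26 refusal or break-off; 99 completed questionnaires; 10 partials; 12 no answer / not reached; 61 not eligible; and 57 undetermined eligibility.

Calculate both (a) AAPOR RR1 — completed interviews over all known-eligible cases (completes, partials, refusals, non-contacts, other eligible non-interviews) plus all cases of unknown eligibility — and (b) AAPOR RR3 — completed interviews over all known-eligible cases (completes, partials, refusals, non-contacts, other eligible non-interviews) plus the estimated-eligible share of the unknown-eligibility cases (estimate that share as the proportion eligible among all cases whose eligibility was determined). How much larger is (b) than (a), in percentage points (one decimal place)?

Top = 99
Denominator = 99 + 10 + 26 + 12 + 8 + 57 = 212
RR1 = 99 / 212 = 0.4670
Determined eligible = 99 + 10 + 26 + 12 + 8 = 155
e = 155 / (155 + 61) = 155 / 216 = 0.7176
Eligible share of unknowns = 0.7176 × 57 = 40.90
Denominator = 155 + 40.90 = 195.90
RR3 = 99 / 195.90 = 0.5054
Difference = 50.54 − 46.70 = 3.84 percentage points

3.8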